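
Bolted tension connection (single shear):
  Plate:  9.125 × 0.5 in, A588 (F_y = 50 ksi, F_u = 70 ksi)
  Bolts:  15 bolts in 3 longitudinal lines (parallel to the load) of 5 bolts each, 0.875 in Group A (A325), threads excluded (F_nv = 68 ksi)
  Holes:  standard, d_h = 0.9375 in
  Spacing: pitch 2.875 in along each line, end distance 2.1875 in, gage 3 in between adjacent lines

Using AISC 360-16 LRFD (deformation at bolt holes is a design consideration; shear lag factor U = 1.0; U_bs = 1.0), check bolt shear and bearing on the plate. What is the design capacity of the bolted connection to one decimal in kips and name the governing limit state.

Bolt shear: A_b = π(0.875)²/4 = 0.60132 in². φR_n = 0.75 × 68 × 0.60132 × 15 × 1 = 460.0 kips.
Bearing (0.5 in plate, F_u = 70 ksi): end bolts L_c = 2.1875 − 0.9375/2 = 1.71875, R_n = min(1.2×1.71875×0.5×70, 2.4×0.875×0.5×70) = 72.188 kips/bolt; interior L_c = 2.875 − 0.9375 = 1.9375, R_n = 73.5 kips/bolt. φR_n = 0.75 × (3×72.188 + 12×73.5) = 823.9 kips.
Governing: min(460.0, 823.9) = 460.0 kips → bolt shear.

460.0 kips (bolt shear governs)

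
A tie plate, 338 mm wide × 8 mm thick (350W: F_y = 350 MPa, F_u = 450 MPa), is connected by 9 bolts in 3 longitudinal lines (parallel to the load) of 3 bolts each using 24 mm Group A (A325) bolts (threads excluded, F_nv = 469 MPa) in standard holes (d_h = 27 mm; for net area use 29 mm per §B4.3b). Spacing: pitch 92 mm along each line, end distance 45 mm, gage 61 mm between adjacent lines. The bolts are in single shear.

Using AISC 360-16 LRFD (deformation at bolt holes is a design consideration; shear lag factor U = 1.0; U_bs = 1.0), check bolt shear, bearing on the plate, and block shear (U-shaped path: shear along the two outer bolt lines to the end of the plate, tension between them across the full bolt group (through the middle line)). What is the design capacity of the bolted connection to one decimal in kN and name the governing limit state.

679.9 kN (block shear governs)

Bolt shear: A_b = π(24)²/4 = 452.39 mm². φR_n = 0.75 × 469 × 452.39 × 9 × 1 = 1432.2 kN.
Bearing (8 mm plate, F_u = 450 MPa): end bolts L_c = 45 − 27/2 = 31.5, R_n = min(1.2×31.5×8×450, 2.4×24×8×450) = 136.08 kN/bolt; interior L_c = 92 − 27 = 65, R_n = 207.36 kN/bolt. φR_n = 0.75 × (3×136.08 + 6×207.36) = 1239.3 kN.
Block shear: shear path 2×[45+2×92] = 2×229 mm, A_gv = 3664, A_nv = 2×(229 − 2.5×29)×8 = 2504 mm²; tension across gage: (122 − 2×29)×8 = 512 mm². R_n = min(0.6×450×2504, 0.6×350×3664) + 1.0×450×512 = min(676.08, 769.44) + 230.4 = 906.48 kN. φR_n = 0.75 × 906.48 = 679.9 kN.
Governing: min(1432.2, 1239.3, 679.9) = 679.9 kN → block shear.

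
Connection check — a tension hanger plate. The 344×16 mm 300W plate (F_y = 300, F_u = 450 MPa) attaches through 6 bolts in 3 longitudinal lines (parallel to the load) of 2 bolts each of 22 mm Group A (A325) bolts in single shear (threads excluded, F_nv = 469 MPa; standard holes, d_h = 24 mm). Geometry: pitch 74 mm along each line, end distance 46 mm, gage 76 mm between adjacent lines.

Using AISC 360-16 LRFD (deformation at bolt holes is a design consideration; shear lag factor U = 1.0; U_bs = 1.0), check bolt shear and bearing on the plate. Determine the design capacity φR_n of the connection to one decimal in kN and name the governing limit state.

Bolt shear: A_b = π(22)²/4 = 380.13 mm². φR_n = 0.75 × 469 × 380.13 × 6 × 1 = 802.3 kN.
Bearing (16 mm plate, F_u = 450 MPa): end bolts L_c = 46 − 24/2 = 34, R_n = min(1.2×34×16×450, 2.4×22×16×450) = 293.76 kN/bolt; interior L_c = 74 − 24 = 50, R_n = 380.16 kN/bolt. φR_n = 0.75 × (3×293.76 + 3×380.16) = 1516.3 kN.
Governing: min(802.3, 1516.3) = 802.3 kN → bolt shear.

802.3 kN (bolt shear governs)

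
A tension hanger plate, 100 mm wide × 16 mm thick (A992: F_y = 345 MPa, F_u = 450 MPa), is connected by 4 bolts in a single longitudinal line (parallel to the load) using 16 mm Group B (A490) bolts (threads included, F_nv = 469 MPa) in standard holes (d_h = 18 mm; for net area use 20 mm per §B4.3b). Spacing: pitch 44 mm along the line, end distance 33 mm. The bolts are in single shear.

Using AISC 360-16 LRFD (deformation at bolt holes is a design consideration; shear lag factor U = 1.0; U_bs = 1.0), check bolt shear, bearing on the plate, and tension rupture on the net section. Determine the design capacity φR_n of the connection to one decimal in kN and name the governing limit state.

282.9 kN (bolt shear governs)

Bolt shear: A_b = π(16)²/4 = 201.06 mm². φR_n = 0.75 × 469 × 201.06 × 4 × 1 = 282.9 kN.
Bearing (16 mm plate, F_u = 450 MPa): end bolts L_c = 33 − 18/2 = 24, R_n = min(1.2×24×16×450, 2.4×16×16×450) = 207.36 kN/bolt; interior L_c = 44 − 18 = 26, R_n = 224.64 kN/bolt. φR_n = 0.75 × (1×207.36 + 3×224.64) = 661.0 kN.
Tension rupture (net): A_n = (100 − 1×20)×16 = 1280 mm² (U = 1.0, A_e = A_n). φR_n = 0.75 × 450 × 1280 = 432.0 kN.
Governing: min(282.9, 661.0, 432.0) = 282.9 kN → bolt shear.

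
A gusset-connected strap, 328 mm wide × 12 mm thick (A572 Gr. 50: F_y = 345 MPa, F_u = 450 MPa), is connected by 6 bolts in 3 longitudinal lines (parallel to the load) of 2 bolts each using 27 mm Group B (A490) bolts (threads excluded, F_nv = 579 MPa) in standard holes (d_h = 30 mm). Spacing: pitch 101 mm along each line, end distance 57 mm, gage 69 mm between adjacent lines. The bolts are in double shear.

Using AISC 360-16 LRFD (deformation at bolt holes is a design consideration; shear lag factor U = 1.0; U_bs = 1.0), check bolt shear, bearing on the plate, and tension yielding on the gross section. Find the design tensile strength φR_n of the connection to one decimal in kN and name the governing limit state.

1222.1 kN (gross-section yield governs)

Bolt shear: A_b = π(27)²/4 = 572.56 mm². φR_n = 0.75 × 579 × 572.56 × 6 × 2 = 2983.6 kN.
Bearing (12 mm plate, F_u = 450 MPa): end bolts L_c = 57 − 30/2 = 42, R_n = min(1.2×42×12×450, 2.4×27×12×450) = 272.16 kN/bolt; interior L_c = 101 − 30 = 71, R_n = 349.92 kN/bolt. φR_n = 0.75 × (3×272.16 + 3×349.92) = 1399.7 kN.
Tension yield (gross): A_g = 328×12 = 3936 mm². φR_n = 0.90 × 345 × 3936 = 1222.1 kN.
Governing: min(2983.6, 1399.7, 1222.1) = 1222.1 kN → gross-section yield.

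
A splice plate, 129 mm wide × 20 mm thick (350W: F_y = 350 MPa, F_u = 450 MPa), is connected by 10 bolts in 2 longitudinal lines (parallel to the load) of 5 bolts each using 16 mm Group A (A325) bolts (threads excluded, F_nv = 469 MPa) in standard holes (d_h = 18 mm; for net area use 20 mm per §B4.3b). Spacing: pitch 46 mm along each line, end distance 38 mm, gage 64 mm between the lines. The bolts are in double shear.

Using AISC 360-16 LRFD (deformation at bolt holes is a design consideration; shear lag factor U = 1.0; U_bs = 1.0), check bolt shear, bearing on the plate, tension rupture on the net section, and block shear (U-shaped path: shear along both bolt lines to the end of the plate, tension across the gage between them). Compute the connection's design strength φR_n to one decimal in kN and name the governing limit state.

600.8 kN (net-section rupture governs)

Bolt shear: A_b = π(16)²/4 = 201.06 mm². φR_n = 0.75 × 469 × 201.06 × 10 × 2 = 1414.5 kN.
Bearing (20 mm plate, F_u = 450 MPa): end bolts L_c = 38 − 18/2 = 29, R_n = min(1.2×29×20×450, 2.4×16×20×450) = 313.2 kN/bolt; interior L_c = 46 − 18 = 28, R_n = 302.4 kN/bolt. φR_n = 0.75 × (2×313.2 + 8×302.4) = 2284.2 kN.
Tension rupture (net): A_n = (129 − 2×20)×20 = 1780 mm² (U = 1.0, A_e = A_n). φR_n = 0.75 × 450 × 1780 = 600.8 kN.
Block shear: shear path 2×[38+4×46] = 2×222 mm, A_gv = 8880, A_nv = 2×(222 − 4.5×20)×20 = 5280 mm²; tension across gage: (64 − 1×20)×20 = 880 mm². R_n = min(0.6×450×5280, 0.6×350×8880) + 1.0×450×880 = min(1425.6, 1864.8) + 396 = 1821.6 kN. φR_n = 0.75 × 1821.6 = 1366.2 kN.
Governing: min(1414.5, 2284.2, 600.8, 1366.2) = 600.8 kN → net-section rupture.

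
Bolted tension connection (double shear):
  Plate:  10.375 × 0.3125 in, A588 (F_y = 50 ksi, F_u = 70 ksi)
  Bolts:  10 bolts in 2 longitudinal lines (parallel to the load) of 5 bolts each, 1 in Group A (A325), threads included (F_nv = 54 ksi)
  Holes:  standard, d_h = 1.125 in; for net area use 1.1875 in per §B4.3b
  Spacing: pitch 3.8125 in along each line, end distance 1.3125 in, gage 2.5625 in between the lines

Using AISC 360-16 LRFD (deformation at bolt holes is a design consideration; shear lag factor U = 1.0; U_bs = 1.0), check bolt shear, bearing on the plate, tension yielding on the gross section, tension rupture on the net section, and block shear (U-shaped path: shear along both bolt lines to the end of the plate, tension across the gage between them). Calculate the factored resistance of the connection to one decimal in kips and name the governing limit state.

131.3 kips (net-section rupture governs)

Bolt shear: A_b = π(1)²/4 = 0.7854 in². φR_n = 0.75 × 54 × 0.7854 × 10 × 2 = 636.2 kips.
Bearing (0.3125 in plate, F_u = 70 ksi): end bolts L_c = 1.3125 − 1.125/2 = 0.75, R_n = min(1.2×0.75×0.3125×70, 2.4×1×0.3125×70) = 19.688 kips/bolt; interior L_c = 3.8125 − 1.125 = 2.6875, R_n = 52.5 kips/bolt. φR_n = 0.75 × (2×19.688 + 8×52.5) = 344.5 kips.
Tension yield (gross): A_g = 10.375×0.3125 = 3.2422 in². φR_n = 0.90 × 50 × 3.2422 = 145.9 kips.
Tension rupture (net): A_n = (10.375 − 2×1.1875)×0.3125 = 2.5 in² (U = 1.0, A_e = A_n). φR_n = 0.75 × 70 × 2.5 = 131.3 kips.
Block shear: shear path 2×[1.3125+4×3.8125] = 2×16.5625 in, A_gv = 10.352, A_nv = 2×(16.5625 − 4.5×1.1875)×0.3125 = 7.0117 in²; tension across gage: (2.5625 − 1×1.1875)×0.3125 = 0.42969 in². R_n = min(0.6×70×7.0117, 0.6×50×10.352) + 1.0×70×0.42969 = min(294.49, 310.56) + 30.078 = 324.57 kips. φR_n = 0.75 × 324.57 = 243.4 kips.
Governing: min(636.2, 344.5, 145.9, 131.3, 243.4) = 131.3 kips → net-section rupture.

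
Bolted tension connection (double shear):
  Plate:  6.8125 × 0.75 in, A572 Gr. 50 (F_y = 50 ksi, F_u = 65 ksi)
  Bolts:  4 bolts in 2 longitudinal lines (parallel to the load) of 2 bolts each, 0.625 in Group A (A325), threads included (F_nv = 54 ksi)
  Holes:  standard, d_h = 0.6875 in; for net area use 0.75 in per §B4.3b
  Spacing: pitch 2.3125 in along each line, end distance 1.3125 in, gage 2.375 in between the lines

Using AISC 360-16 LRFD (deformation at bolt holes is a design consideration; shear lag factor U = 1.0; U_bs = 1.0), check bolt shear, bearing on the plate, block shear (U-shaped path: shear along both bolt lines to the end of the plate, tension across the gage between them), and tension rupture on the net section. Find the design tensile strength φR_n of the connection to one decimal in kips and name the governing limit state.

99.4 kips (bolt shear governs)

Bolt shear: A_b = π(0.625)²/4 = 0.3068 in². φR_n = 0.75 × 54 × 0.3068 × 4 × 2 = 99.4 kips.
Bearing (0.75 in plate, F_u = 65 ksi): end bolts L_c = 1.3125 − 0.6875/2 = 0.96875, R_n = min(1.2×0.96875×0.75×65, 2.4×0.625×0.75×65) = 56.672 kips/bolt; interior L_c = 2.3125 − 0.6875 = 1.625, R_n = 73.125 kips/bolt. φR_n = 0.75 × (2×56.672 + 2×73.125) = 194.7 kips.
Block shear: shear path 2×[1.3125+1×2.3125] = 2×3.625 in, A_gv = 5.4375, A_nv = 2×(3.625 − 1.5×0.75)×0.75 = 3.75 in²; tension across gage: (2.375 − 1×0.75)×0.75 = 1.2188 in². R_n = min(0.6×65×3.75, 0.6×50×5.4375) + 1.0×65×1.2188 = min(146.25, 163.13) + 79.222 = 225.47 kips. φR_n = 0.75 × 225.47 = 169.1 kips.
Tension rupture (net): A_n = (6.8125 − 2×0.75)×0.75 = 3.9844 in² (U = 1.0, A_e = A_n). φR_n = 0.75 × 65 × 3.9844 = 194.2 kips.
Governing: min(99.4, 194.7, 169.1, 194.2) = 99.4 kips → bolt shear.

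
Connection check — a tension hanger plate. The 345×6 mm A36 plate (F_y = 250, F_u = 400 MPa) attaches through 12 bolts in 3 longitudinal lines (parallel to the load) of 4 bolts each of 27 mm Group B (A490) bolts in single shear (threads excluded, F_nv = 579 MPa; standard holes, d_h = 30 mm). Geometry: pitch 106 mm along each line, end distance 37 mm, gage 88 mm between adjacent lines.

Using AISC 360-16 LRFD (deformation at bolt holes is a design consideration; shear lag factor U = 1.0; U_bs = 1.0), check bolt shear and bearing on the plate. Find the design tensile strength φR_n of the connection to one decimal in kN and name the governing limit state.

Bolt shear: A_b = π(27)²/4 = 572.56 mm². φR_n = 0.75 × 579 × 572.56 × 12 × 1 = 2983.6 kN.
Bearing (6 mm plate, F_u = 400 MPa): end bolts L_c = 37 − 30/2 = 22, R_n = min(1.2×22×6×400, 2.4×27×6×400) = 63.36 kN/bolt; interior L_c = 106 − 30 = 76, R_n = 155.52 kN/bolt. φR_n = 0.75 × (3×63.36 + 9×155.52) = 1192.3 kN.
Governing: min(2983.6, 1192.3) = 1192.3 kN → bearing.

1192.3 kN (bearing governs)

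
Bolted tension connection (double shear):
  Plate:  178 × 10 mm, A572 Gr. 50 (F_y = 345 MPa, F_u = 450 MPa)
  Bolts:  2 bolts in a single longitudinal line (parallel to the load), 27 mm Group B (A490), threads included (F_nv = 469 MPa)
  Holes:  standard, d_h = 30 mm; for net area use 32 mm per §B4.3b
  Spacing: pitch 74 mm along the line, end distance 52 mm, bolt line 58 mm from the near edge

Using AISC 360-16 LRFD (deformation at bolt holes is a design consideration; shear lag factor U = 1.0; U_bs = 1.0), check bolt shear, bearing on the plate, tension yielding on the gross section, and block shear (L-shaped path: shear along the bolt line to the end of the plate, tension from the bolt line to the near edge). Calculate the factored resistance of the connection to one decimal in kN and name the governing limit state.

Bolt shear: A_b = π(27)²/4 = 572.56 mm². φR_n = 0.75 × 469 × 572.56 × 2 × 2 = 805.6 kN.
Bearing (10 mm plate, F_u = 450 MPa): end bolts L_c = 52 − 30/2 = 37, R_n = min(1.2×37×10×450, 2.4×27×10×450) = 199.8 kN/bolt; interior L_c = 74 − 30 = 44, R_n = 237.6 kN/bolt. φR_n = 0.75 × (1×199.8 + 1×237.6) = 328.1 kN.
Tension yield (gross): A_g = 178×10 = 1780 mm². φR_n = 0.90 × 345 × 1780 = 552.7 kN.
Block shear: shear path 1×[52+1×74] = 1×126 mm, A_gv = 1260, A_nv = 1×(126 − 1.5×32)×10 = 780 mm²; tension to near edge: (58 − 0.5×32)×10 = 420 mm². R_n = min(0.6×450×780, 0.6×345×1260) + 1.0×450×420 = min(210.6, 260.82) + 189 = 399.6 kN. φR_n = 0.75 × 399.6 = 299.7 kN.
Governing: min(805.6, 328.1, 552.7, 299.7) = 299.7 kN → block shear.

299.7 kN (block shear governs)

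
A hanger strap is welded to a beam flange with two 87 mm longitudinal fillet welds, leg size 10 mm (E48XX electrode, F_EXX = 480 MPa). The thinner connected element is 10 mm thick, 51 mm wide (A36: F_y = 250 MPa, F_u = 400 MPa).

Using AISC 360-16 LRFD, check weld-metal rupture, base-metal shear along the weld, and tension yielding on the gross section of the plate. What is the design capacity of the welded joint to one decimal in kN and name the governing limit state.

Weld metal: throat = 0.707×10 = 7.07 mm, L = 2×87 = 174 mm. φR_n = 0.75 × 0.6 × 480 × 7.07 × 174 = 265.7 kN.
Base metal shear (10 mm plate): yield φR_n = 1.0×0.6×250×10×174 = 261.0 kN; rupture φR_n = 0.75×0.6×400×10×174 = 313.2 kN; take 261.0 kN (yield).
Tension yield (gross): A_g = 51×10 = 510 mm². φR_n = 0.90 × 250 × 510 = 114.8 kN.
Governing: min(265.7, 261.0, 114.8) = 114.8 kN → gross-section yield.

114.8 kN (gross-section yield governs)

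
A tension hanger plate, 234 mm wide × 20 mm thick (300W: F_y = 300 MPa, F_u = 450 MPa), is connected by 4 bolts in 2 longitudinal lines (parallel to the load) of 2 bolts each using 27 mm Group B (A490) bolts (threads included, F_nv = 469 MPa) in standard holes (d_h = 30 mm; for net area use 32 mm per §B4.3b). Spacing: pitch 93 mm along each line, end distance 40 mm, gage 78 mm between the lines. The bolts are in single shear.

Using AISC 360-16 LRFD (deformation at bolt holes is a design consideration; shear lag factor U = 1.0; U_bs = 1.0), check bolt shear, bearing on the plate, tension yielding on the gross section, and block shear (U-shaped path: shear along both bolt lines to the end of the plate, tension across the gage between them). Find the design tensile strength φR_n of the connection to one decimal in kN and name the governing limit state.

Bolt shear: A_b = π(27)²/4 = 572.56 mm². φR_n = 0.75 × 469 × 572.56 × 4 × 1 = 805.6 kN.
Bearing (20 mm plate, F_u = 450 MPa): end bolts L_c = 40 − 30/2 = 25, R_n = min(1.2×25×20×450, 2.4×27×20×450) = 270 kN/bolt; interior L_c = 93 − 30 = 63, R_n = 583.2 kN/bolt. φR_n = 0.75 × (2×270 + 2×583.2) = 1279.8 kN.
Tension yield (gross): A_g = 234×20 = 4680 mm². φR_n = 0.90 × 300 × 4680 = 1263.6 kN.
Block shear: shear path 2×[40+1×93] = 2×133 mm, A_gv = 5320, A_nv = 2×(133 − 1.5×32)×20 = 3400 mm²; tension across gage: (78 − 1×32)×20 = 920 mm². R_n = min(0.6×450×3400, 0.6×300×5320) + 1.0×450×920 = min(918, 957.6) + 414 = 1332 kN. φR_n = 0.75 × 1332 = 999.0 kN.
Governing: min(805.6, 1279.8, 1263.6, 999.0) = 805.6 kN → bolt shear.

805.6 kN (bolt shear governs)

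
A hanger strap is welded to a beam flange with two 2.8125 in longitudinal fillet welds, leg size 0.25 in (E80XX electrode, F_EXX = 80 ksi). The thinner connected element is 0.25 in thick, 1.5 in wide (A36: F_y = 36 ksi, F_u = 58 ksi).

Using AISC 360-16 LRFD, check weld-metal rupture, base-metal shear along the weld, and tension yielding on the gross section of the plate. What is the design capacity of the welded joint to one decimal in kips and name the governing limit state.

Weld metal: throat = 0.707×0.25 = 0.17675 in, L = 2×2.8125 = 5.625 in. φR_n = 0.75 × 0.6 × 80 × 0.17675 × 5.625 = 35.8 kips.
Base metal shear (0.25 in plate): yield φR_n = 1.0×0.6×36×0.25×5.625 = 30.4 kips; rupture φR_n = 0.75×0.6×58×0.25×5.625 = 36.7 kips; take 30.4 kips (yield).
Tension yield (gross): A_g = 1.5×0.25 = 0.375 in². φR_n = 0.90 × 36 × 0.375 = 12.2 kips.
Governing: min(35.8, 30.4, 12.2) = 12.2 kips → gross-section yield.

12.2 kips (gross-section yield governs)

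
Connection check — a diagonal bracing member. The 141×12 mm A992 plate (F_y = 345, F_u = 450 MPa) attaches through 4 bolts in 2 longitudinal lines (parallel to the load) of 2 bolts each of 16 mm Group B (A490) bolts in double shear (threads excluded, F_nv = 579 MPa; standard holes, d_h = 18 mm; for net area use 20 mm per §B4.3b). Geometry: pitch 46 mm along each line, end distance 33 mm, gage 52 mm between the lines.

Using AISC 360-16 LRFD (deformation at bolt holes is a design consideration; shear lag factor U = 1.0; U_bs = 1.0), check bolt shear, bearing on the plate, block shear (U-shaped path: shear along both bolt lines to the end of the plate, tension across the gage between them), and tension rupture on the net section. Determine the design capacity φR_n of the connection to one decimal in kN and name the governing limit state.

367.7 kN (block shear governs)

Bolt shear: A_b = π(16)²/4 = 201.06 mm². φR_n = 0.75 × 579 × 201.06 × 4 × 2 = 698.5 kN.
Bearing (12 mm plate, F_u = 450 MPa): end bolts L_c = 33 − 18/2 = 24, R_n = min(1.2×24×12×450, 2.4×16×12×450) = 155.52 kN/bolt; interior L_c = 46 − 18 = 28, R_n = 181.44 kN/bolt. φR_n = 0.75 × (2×155.52 + 2×181.44) = 505.4 kN.
Block shear: shear path 2×[33+1×46] = 2×79 mm, A_gv = 1896, A_nv = 2×(79 − 1.5×20)×12 = 1176 mm²; tension across gage: (52 − 1×20)×12 = 384 mm². R_n = min(0.6×450×1176, 0.6×345×1896) + 1.0×450×384 = min(317.52, 392.47) + 172.8 = 490.32 kN. φR_n = 0.75 × 490.32 = 367.7 kN.
Tension rupture (net): A_n = (141 − 2×20)×12 = 1212 mm² (U = 1.0, A_e = A_n). φR_n = 0.75 × 450 × 1212 = 409.1 kN.
Governing: min(698.5, 505.4, 367.7, 409.1) = 367.7 kN → block shear.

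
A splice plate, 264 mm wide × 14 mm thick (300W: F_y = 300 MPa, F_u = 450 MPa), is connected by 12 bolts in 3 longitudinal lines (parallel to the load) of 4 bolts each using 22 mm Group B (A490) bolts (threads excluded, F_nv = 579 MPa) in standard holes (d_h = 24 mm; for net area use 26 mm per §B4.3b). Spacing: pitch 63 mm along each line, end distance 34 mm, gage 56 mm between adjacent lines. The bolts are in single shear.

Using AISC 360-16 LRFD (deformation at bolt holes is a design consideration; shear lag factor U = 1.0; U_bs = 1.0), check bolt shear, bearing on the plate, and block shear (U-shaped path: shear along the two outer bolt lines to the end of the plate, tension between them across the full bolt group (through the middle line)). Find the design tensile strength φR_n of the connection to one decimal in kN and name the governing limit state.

Bolt shear: A_b = π(22)²/4 = 380.13 mm². φR_n = 0.75 × 579 × 380.13 × 12 × 1 = 1980.9 kN.
Bearing (14 mm plate, F_u = 450 MPa): end bolts L_c = 34 − 24/2 = 22, R_n = min(1.2×22×14×450, 2.4×22×14×450) = 166.32 kN/bolt; interior L_c = 63 − 24 = 39, R_n = 294.84 kN/bolt. φR_n = 0.75 × (3×166.32 + 9×294.84) = 2364.4 kN.
Block shear: shear path 2×[34+3×63] = 2×223 mm, A_gv = 6244, A_nv = 2×(223 − 3.5×26)×14 = 3696 mm²; tension across gage: (112 − 2×26)×14 = 840 mm². R_n = min(0.6×450×3696, 0.6×300×6244) + 1.0×450×840 = min(997.92, 1123.9) + 378 = 1375.9 kN. φR_n = 0.75 × 1375.9 = 1031.9 kN.
Governing: min(1980.9, 2364.4, 1031.9) = 1031.9 kN → block shear.

1031.9 kN (block shear governs)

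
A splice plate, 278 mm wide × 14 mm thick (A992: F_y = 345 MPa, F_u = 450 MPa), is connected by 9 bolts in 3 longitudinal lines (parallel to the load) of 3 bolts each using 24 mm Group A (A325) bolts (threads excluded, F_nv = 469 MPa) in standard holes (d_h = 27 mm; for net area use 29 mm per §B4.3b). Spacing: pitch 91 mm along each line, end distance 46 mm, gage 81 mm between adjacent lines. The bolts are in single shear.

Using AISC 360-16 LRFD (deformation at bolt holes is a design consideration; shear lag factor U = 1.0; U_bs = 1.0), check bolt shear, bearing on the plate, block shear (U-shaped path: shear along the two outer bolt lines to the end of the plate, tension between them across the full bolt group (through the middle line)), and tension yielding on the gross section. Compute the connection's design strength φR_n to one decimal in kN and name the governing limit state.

Bolt shear: A_b = π(24)²/4 = 452.39 mm². φR_n = 0.75 × 469 × 452.39 × 9 × 1 = 1432.2 kN.
Bearing (14 mm plate, F_u = 450 MPa): end bolts L_c = 46 − 27/2 = 32.5, R_n = min(1.2×32.5×14×450, 2.4×24×14×450) = 245.7 kN/bolt; interior L_c = 91 − 27 = 64, R_n = 362.88 kN/bolt. φR_n = 0.75 × (3×245.7 + 6×362.88) = 2185.8 kN.
Block shear: shear path 2×[46+2×91] = 2×228 mm, A_gv = 6384, A_nv = 2×(228 − 2.5×29)×14 = 4354 mm²; tension across gage: (162 − 2×29)×14 = 1456 mm². R_n = min(0.6×450×4354, 0.6×345×6384) + 1.0×450×1456 = min(1175.6, 1321.5) + 655.2 = 1830.8 kN. φR_n = 0.75 × 1830.8 = 1373.1 kN.
Tension yield (gross): A_g = 278×14 = 3892 mm². φR_n = 0.90 × 345 × 3892 = 1208.5 kN.
Governing: min(1432.2, 2185.8, 1373.1, 1208.5) = 1208.5 kN → gross-section yield.

1208.5 kN (gross-section yield governs)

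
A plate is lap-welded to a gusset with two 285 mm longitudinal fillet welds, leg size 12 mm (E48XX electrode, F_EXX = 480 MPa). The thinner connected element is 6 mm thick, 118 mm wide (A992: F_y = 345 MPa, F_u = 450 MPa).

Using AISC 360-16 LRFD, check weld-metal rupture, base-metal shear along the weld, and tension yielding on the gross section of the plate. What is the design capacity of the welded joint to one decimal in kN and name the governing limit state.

Weld metal: throat = 0.707×12 = 8.484 mm, L = 2×285 = 570 mm. φR_n = 0.75 × 0.6 × 480 × 8.484 × 570 = 1044.6 kN.
Base metal shear (6 mm plate): yield φR_n = 1.0×0.6×345×6×570 = 707.9 kN; rupture φR_n = 0.75×0.6×450×6×570 = 692.6 kN; take 692.6 kN (rupture).
Tension yield (gross): A_g = 118×6 = 708 mm². φR_n = 0.90 × 345 × 708 = 219.8 kN.
Governing: min(1044.6, 692.6, 219.8) = 219.8 kN → gross-section yield.

219.8 kN (gross-section yield governs)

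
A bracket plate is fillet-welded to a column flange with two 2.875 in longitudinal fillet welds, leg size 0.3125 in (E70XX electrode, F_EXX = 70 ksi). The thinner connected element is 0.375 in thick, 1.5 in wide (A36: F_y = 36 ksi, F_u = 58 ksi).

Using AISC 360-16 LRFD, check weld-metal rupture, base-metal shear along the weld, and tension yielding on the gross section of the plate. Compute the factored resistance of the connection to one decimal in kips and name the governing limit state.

Weld metal: throat = 0.707×0.3125 = 0.22094 in, L = 2×2.875 = 5.75 in. φR_n = 0.75 × 0.6 × 70 × 0.22094 × 5.75 = 40.0 kips.
Base metal shear (0.375 in plate): yield φR_n = 1.0×0.6×36×0.375×5.75 = 46.6 kips; rupture φR_n = 0.75×0.6×58×0.375×5.75 = 56.3 kips; take 46.6 kips (yield).
Tension yield (gross): A_g = 1.5×0.375 = 0.5625 in². φR_n = 0.90 × 36 × 0.5625 = 18.2 kips.
Governing: min(40.0, 46.6, 18.2) = 18.2 kips → gross-section yield.

18.2 kips (gross-section yield governs)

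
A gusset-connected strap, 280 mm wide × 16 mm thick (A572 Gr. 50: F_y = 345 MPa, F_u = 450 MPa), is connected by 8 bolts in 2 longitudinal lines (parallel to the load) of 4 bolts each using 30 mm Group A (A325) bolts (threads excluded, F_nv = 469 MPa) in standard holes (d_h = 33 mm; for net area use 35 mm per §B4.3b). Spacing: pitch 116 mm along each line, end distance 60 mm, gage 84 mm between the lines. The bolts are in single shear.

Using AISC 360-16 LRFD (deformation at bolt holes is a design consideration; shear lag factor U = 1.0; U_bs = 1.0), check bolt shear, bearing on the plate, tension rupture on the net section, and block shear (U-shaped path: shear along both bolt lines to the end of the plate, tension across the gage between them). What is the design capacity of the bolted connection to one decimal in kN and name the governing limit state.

1134.0 kN (net-section rupture governs)

Bolt shear: A_b = π(30)²/4 = 706.86 mm². φR_n = 0.75 × 469 × 706.86 × 8 × 1 = 1989.1 kN.
Bearing (16 mm plate, F_u = 450 MPa): end bolts L_c = 60 − 33/2 = 43.5, R_n = min(1.2×43.5×16×450, 2.4×30×16×450) = 375.84 kN/bolt; interior L_c = 116 − 33 = 83, R_n = 518.4 kN/bolt. φR_n = 0.75 × (2×375.84 + 6×518.4) = 2896.6 kN.
Tension rupture (net): A_n = (280 − 2×35)×16 = 3360 mm² (U = 1.0, A_e = A_n). φR_n = 0.75 × 450 × 3360 = 1134.0 kN.
Block shear: shear path 2×[60+3×116] = 2×408 mm, A_gv = 13056, A_nv = 2×(408 − 3.5×35)×16 = 9136 mm²; tension across gage: (84 − 1×35)×16 = 784 mm². R_n = min(0.6×450×9136, 0.6×345×13056) + 1.0×450×784 = min(2466.7, 2702.6) + 352.8 = 2819.5 kN. φR_n = 0.75 × 2819.5 = 2114.6 kN.
Governing: min(1989.1, 2896.6, 1134.0, 2114.6) = 1134.0 kN → net-section rupture.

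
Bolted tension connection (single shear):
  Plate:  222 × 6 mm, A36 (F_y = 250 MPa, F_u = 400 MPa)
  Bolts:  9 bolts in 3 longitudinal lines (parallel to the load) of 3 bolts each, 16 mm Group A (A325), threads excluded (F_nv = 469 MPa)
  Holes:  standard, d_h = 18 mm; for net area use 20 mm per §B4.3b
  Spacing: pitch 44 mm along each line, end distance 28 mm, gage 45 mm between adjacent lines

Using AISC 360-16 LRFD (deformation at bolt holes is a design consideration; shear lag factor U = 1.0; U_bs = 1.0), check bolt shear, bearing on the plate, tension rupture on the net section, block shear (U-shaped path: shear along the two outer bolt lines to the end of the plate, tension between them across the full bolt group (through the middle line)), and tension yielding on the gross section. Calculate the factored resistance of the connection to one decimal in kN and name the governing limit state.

Bolt shear: A_b = π(16)²/4 = 201.06 mm². φR_n = 0.75 × 469 × 201.06 × 9 × 1 = 636.5 kN.
Bearing (6 mm plate, F_u = 400 MPa): end bolts L_c = 28 − 18/2 = 19, R_n = min(1.2×19×6×400, 2.4×16×6×400) = 54.72 kN/bolt; interior L_c = 44 − 18 = 26, R_n = 74.88 kN/bolt. φR_n = 0.75 × (3×54.72 + 6×74.88) = 460.1 kN.
Tension rupture (net): A_n = (222 − 3×20)×6 = 972 mm² (U = 1.0, A_e = A_n). φR_n = 0.75 × 400 × 972 = 291.6 kN.
Block shear: shear path 2×[28+2×44] = 2×116 mm, A_gv = 1392, A_nv = 2×(116 − 2.5×20)×6 = 792 mm²; tension across gage: (90 − 2×20)×6 = 300 mm². R_n = min(0.6×400×792, 0.6×250×1392) + 1.0×400×300 = min(190.08, 208.8) + 120 = 310.08 kN. φR_n = 0.75 × 310.08 = 232.6 kN.
Tension yield (gross): A_g = 222×6 = 1332 mm². φR_n = 0.90 × 250 × 1332 = 299.7 kN.
Governing: min(636.5, 460.1, 291.6, 232.6, 299.7) = 232.6 kN → block shear.

232.6 kN (block shear governs)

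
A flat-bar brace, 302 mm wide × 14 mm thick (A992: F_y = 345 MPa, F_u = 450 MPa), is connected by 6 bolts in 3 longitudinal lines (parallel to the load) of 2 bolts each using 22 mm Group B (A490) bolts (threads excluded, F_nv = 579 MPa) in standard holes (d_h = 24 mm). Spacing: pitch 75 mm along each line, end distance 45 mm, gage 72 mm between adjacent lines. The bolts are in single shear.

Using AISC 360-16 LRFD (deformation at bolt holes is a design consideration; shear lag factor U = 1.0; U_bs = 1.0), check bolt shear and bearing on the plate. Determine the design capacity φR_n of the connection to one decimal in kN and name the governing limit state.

990.4 kN (bolt shear governs)

Bolt shear: A_b = π(22)²/4 = 380.13 mm². φR_n = 0.75 × 579 × 380.13 × 6 × 1 = 990.4 kN.
Bearing (14 mm plate, F_u = 450 MPa): end bolts L_c = 45 − 24/2 = 33, R_n = min(1.2×33×14×450, 2.4×22×14×450) = 249.48 kN/bolt; interior L_c = 75 − 24 = 51, R_n = 332.64 kN/bolt. φR_n = 0.75 × (3×249.48 + 3×332.64) = 1309.8 kN.
Governing: min(990.4, 1309.8) = 990.4 kN → bolt shear.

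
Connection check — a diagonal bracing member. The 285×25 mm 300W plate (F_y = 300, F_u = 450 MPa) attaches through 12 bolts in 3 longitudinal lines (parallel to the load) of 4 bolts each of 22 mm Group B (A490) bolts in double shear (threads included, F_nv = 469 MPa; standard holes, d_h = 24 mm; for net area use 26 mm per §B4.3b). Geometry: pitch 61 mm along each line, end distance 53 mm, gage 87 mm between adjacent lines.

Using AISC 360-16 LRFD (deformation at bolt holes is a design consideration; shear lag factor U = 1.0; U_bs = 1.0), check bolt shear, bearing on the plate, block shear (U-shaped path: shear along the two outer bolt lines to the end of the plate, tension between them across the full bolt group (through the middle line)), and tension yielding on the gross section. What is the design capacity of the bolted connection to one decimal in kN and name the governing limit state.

Bolt shear: A_b = π(22)²/4 = 380.13 mm². φR_n = 0.75 × 469 × 380.13 × 12 × 2 = 3209.1 kN.
Bearing (25 mm plate, F_u = 450 MPa): end bolts L_c = 53 − 24/2 = 41, R_n = min(1.2×41×25×450, 2.4×22×25×450) = 553.5 kN/bolt; interior L_c = 61 − 24 = 37, R_n = 499.5 kN/bolt. φR_n = 0.75 × (3×553.5 + 9×499.5) = 4617.0 kN.
Block shear: shear path 2×[53+3×61] = 2×236 mm, A_gv = 11800, A_nv = 2×(236 − 3.5×26)×25 = 7250 mm²; tension across gage: (174 − 2×26)×25 = 3050 mm². R_n = min(0.6×450×7250, 0.6×300×11800) + 1.0×450×3050 = min(1957.5, 2124) + 1372.5 = 3330 kN. φR_n = 0.75 × 3330 = 2497.5 kN.
Tension yield (gross): A_g = 285×25 = 7125 mm². φR_n = 0.90 × 300 × 7125 = 1923.8 kN.
Governing: min(3209.1, 4617.0, 2497.5, 1923.8) = 1923.8 kN → gross-section yield.

1923.8 kN (gross-section yield governs)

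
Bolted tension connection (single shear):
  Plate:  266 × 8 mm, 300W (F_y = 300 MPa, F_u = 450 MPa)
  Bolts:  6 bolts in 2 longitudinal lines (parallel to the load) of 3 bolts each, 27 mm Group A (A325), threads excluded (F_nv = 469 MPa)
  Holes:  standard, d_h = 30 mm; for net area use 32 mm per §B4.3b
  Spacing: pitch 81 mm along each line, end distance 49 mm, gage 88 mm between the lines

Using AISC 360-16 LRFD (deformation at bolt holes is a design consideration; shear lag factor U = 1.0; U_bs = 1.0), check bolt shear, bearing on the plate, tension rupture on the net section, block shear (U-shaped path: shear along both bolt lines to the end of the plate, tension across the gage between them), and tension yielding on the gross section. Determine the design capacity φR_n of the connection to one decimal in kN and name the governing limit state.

Bolt shear: A_b = π(27)²/4 = 572.56 mm². φR_n = 0.75 × 469 × 572.56 × 6 × 1 = 1208.4 kN.
Bearing (8 mm plate, F_u = 450 MPa): end bolts L_c = 49 − 30/2 = 34, R_n = min(1.2×34×8×450, 2.4×27×8×450) = 146.88 kN/bolt; interior L_c = 81 − 30 = 51, R_n = 220.32 kN/bolt. φR_n = 0.75 × (2×146.88 + 4×220.32) = 881.3 kN.
Tension rupture (net): A_n = (266 − 2×32)×8 = 1616 mm² (U = 1.0, A_e = A_n). φR_n = 0.75 × 450 × 1616 = 545.4 kN.
Block shear: shear path 2×[49+2×81] = 2×211 mm, A_gv = 3376, A_nv = 2×(211 − 2.5×32)×8 = 2096 mm²; tension across gage: (88 − 1×32)×8 = 448 mm². R_n = min(0.6×450×2096, 0.6×300×3376) + 1.0×450×448 = min(565.92, 607.68) + 201.6 = 767.52 kN. φR_n = 0.75 × 767.52 = 575.6 kN.
Tension yield (gross): A_g = 266×8 = 2128 mm². φR_n = 0.90 × 300 × 2128 = 574.6 kN.
Governing: min(1208.4, 881.3, 545.4, 575.6, 574.6) = 545.4 kN → net-section rupture.

545.4 kN (net-section rupture governs)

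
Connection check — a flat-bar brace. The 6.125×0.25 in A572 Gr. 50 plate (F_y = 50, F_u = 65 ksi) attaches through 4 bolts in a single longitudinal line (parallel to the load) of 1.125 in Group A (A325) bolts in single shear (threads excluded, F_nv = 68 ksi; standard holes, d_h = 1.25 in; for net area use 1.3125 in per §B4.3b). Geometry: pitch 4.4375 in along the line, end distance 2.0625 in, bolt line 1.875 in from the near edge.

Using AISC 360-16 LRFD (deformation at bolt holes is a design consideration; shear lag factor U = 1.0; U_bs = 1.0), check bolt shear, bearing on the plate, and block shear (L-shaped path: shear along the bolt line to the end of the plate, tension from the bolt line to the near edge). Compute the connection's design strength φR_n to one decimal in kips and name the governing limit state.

93.7 kips (block shear governs)

Bolt shear: A_b = π(1.125)²/4 = 0.99402 in². φR_n = 0.75 × 68 × 0.99402 × 4 × 1 = 202.8 kips.
Bearing (0.25 in plate, F_u = 65 ksi): end bolts L_c = 2.0625 − 1.25/2 = 1.4375, R_n = min(1.2×1.4375×0.25×65, 2.4×1.125×0.25×65) = 28.031 kips/bolt; interior L_c = 4.4375 − 1.25 = 3.1875, R_n = 43.875 kips/bolt. φR_n = 0.75 × (1×28.031 + 3×43.875) = 119.7 kips.
Block shear: shear path 1×[2.0625+3×4.4375] = 1×15.375 in, A_gv = 3.8438, A_nv = 1×(15.375 − 3.5×1.3125)×0.25 = 2.6953 in²; tension to near edge: (1.875 − 0.5×1.3125)×0.25 = 0.30469 in². R_n = min(0.6×65×2.6953, 0.6×50×3.8438) + 1.0×65×0.30469 = min(105.12, 115.31) + 19.805 = 124.93 kips. φR_n = 0.75 × 124.93 = 93.7 kips.
Governing: min(202.8, 119.7, 93.7) = 93.7 kips → block shear.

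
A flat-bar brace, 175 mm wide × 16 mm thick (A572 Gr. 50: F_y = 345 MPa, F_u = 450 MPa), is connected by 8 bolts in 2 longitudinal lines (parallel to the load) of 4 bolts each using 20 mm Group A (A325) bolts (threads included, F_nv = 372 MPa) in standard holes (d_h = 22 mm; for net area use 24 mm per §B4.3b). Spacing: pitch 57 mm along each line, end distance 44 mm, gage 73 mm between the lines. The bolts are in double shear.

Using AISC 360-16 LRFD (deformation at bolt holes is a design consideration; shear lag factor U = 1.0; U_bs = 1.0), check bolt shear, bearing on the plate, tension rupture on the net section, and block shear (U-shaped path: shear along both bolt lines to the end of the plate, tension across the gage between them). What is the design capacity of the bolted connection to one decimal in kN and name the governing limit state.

685.8 kN (net-section rupture governs)

Bolt shear: A_b = π(20)²/4 = 314.16 mm². φR_n = 0.75 × 372 × 314.16 × 8 × 2 = 1402.4 kN.
Bearing (16 mm plate, F_u = 450 MPa): end bolts L_c = 44 − 22/2 = 33, R_n = min(1.2×33×16×450, 2.4×20×16×450) = 285.12 kN/bolt; interior L_c = 57 − 22 = 35, R_n = 302.4 kN/bolt. φR_n = 0.75 × (2×285.12 + 6×302.4) = 1788.5 kN.
Tension rupture (net): A_n = (175 − 2×24)×16 = 2032 mm² (U = 1.0, A_e = A_n). φR_n = 0.75 × 450 × 2032 = 685.8 kN.
Block shear: shear path 2×[44+3×57] = 2×215 mm, A_gv = 6880, A_nv = 2×(215 − 3.5×24)×16 = 4192 mm²; tension across gage: (73 − 1×24)×16 = 784 mm². R_n = min(0.6×450×4192, 0.6×345×6880) + 1.0×450×784 = min(1131.8, 1424.2) + 352.8 = 1484.6 kN. φR_n = 0.75 × 1484.6 = 1113.5 kN.
Governing: min(1402.4, 1788.5, 685.8, 1113.5) = 685.8 kN → net-section rupture.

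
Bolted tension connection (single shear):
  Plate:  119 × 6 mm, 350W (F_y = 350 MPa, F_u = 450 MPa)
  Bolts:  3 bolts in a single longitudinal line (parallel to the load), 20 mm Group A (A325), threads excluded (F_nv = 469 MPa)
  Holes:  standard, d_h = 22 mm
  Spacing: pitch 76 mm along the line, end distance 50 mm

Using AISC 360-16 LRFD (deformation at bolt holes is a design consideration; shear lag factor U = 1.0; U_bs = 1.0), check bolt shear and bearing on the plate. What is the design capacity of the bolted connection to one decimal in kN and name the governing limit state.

Bolt shear: A_b = π(20)²/4 = 314.16 mm². φR_n = 0.75 × 469 × 314.16 × 3 × 1 = 331.5 kN.
Bearing (6 mm plate, F_u = 450 MPa): end bolts L_c = 50 − 22/2 = 39, R_n = min(1.2×39×6×450, 2.4×20×6×450) = 126.36 kN/bolt; interior L_c = 76 − 22 = 54, R_n = 129.6 kN/bolt. φR_n = 0.75 × (1×126.36 + 2×129.6) = 289.2 kN.
Governing: min(331.5, 289.2) = 289.2 kN → bearing.

289.2 kN (bearing governs)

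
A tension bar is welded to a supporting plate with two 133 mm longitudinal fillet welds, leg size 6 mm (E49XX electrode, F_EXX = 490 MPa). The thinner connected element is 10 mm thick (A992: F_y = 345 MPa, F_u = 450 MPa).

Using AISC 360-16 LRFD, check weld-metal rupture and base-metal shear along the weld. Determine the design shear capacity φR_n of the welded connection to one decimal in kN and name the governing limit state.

248.8 kN (weld metal governs)

Weld metal: throat = 0.707×6 = 4.242 mm, L = 2×133 = 266 mm. φR_n = 0.75 × 0.6 × 490 × 4.242 × 266 = 248.8 kN.
Base metal shear (10 mm plate): yield φR_n = 1.0×0.6×345×10×266 = 550.6 kN; rupture φR_n = 0.75×0.6×450×10×266 = 538.7 kN; take 538.7 kN (rupture).
Governing: min(248.8, 538.7) = 248.8 kN → weld metal.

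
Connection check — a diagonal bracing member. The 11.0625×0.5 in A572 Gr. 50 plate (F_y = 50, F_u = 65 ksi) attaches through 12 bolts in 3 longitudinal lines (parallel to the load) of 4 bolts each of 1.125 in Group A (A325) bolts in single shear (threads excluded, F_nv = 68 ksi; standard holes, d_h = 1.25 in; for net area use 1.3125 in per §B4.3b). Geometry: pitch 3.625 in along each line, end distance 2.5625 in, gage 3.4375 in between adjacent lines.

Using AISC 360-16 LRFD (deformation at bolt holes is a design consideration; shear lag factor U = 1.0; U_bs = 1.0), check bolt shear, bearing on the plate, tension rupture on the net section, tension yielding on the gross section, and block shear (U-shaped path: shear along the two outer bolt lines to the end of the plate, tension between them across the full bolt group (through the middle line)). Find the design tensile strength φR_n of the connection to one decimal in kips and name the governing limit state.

Bolt shear: A_b = π(1.125)²/4 = 0.99402 in². φR_n = 0.75 × 68 × 0.99402 × 12 × 1 = 608.3 kips.
Bearing (0.5 in plate, F_u = 65 ksi): end bolts L_c = 2.5625 − 1.25/2 = 1.9375, R_n = min(1.2×1.9375×0.5×65, 2.4×1.125×0.5×65) = 75.563 kips/bolt; interior L_c = 3.625 − 1.25 = 2.375, R_n = 87.75 kips/bolt. φR_n = 0.75 × (3×75.563 + 9×87.75) = 762.3 kips.
Tension rupture (net): A_n = (11.0625 − 3×1.3125)×0.5 = 3.5625 in² (U = 1.0, A_e = A_n). φR_n = 0.75 × 65 × 3.5625 = 173.7 kips.
Tension yield (gross): A_g = 11.0625×0.5 = 5.5313 in². φR_n = 0.90 × 50 × 5.5313 = 248.9 kips.
Block shear: shear path 2×[2.5625+3×3.625] = 2×13.4375 in, A_gv = 13.438, A_nv = 2×(13.4375 − 3.5×1.3125)×0.5 = 8.8438 in²; tension across gage: (6.875 − 2×1.3125)×0.5 = 2.125 in². R_n = min(0.6×65×8.8438, 0.6×50×13.438) + 1.0×65×2.125 = min(344.91, 403.14) + 138.13 = 483.04 kips. φR_n = 0.75 × 483.04 = 362.3 kips.
Governing: min(608.3, 762.3, 173.7, 248.9, 362.3) = 173.7 kips → net-section rupture.

173.7 kips (net-section rupture governs)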